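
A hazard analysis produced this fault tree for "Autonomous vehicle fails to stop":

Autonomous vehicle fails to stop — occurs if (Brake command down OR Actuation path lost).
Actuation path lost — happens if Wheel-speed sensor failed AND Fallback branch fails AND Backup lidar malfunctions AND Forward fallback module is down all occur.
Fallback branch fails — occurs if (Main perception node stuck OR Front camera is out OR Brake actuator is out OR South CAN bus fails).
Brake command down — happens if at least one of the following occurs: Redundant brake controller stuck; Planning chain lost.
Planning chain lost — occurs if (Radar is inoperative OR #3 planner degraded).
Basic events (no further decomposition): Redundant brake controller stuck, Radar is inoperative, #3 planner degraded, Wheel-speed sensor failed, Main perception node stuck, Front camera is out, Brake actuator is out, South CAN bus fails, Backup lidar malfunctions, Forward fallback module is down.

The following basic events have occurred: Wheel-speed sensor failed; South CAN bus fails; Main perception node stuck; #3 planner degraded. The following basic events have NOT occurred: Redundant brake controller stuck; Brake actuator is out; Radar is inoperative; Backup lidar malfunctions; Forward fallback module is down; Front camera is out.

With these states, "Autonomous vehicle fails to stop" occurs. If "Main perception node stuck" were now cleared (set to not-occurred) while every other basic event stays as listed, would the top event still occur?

Yes

Counterfactual: set "Main perception node stuck" to not occurred.
Planning chain lost [OR]: Radar is inoperative=not, #3 planner degraded=occurs → at least one input occurs → occurs.
Brake command down [OR]: Redundant brake controller stuck=not, Planning chain lost=occurs → at least one input occurs → occurs.
Fallback branch fails [OR]: Main perception node stuck=not, Front camera is out=not, Brake actuator is out=not, South CAN bus fails=occurs → at least one input occurs → occurs.
Actuation path lost [AND]: Wheel-speed sensor failed=occurs, Fallback branch fails=occurs, Backup lidar malfunctions=not, Forward fallback module is down=not → not all inputs occur → does not occur.
Autonomous vehicle fails to stop [OR]: Brake command down=occurs, Actuation path lost=not → at least one input occurs → occurs.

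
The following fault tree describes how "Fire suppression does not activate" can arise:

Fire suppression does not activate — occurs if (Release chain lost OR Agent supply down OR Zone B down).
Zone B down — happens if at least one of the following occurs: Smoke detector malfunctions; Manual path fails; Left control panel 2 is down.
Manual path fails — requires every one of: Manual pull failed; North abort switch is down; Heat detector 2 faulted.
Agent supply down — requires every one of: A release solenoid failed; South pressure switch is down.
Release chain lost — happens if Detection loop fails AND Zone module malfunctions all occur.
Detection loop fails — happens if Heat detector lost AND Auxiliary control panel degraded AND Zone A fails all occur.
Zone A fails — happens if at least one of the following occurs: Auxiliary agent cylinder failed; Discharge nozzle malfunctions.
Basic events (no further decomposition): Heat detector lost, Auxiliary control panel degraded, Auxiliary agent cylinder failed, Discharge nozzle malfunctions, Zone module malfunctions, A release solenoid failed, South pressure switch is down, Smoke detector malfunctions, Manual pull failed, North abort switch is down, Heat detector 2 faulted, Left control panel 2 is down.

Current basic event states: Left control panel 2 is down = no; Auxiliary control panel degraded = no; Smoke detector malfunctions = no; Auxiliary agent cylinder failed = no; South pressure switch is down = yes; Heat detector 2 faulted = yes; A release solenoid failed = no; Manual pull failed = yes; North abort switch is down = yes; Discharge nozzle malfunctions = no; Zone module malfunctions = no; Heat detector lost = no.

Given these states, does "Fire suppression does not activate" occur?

Zone A fails [OR]: Auxiliary agent cylinder failed=not, Discharge nozzle malfunctions=not → no input occurs → does not occur.
Detection loop fails [AND]: Heat detector lost=not, Auxiliary control panel degraded=not, Zone A fails=not → not all inputs occur → does not occur.
Release chain lost [AND]: Detection loop fails=not, Zone module malfunctions=not → not all inputs occur → does not occur.
Agent supply down [AND]: A release solenoid failed=not, South pressure switch is down=occurs → not all inputs occur → does not occur.
Manual path fails [AND]: Manual pull failed=occurs, North abort switch is down=occurs, Heat detector 2 faulted=occurs → all inputs occur → occurs.
Zone B down [OR]: Smoke detector malfunctions=not, Manual path fails=occurs, Left control panel 2 is down=not → at least one input occurs → occurs.
Fire suppression does not activate [OR]: Release chain lost=not, Agent supply down=not, Zone B down=occurs → at least one input occurs → occurs.

Yes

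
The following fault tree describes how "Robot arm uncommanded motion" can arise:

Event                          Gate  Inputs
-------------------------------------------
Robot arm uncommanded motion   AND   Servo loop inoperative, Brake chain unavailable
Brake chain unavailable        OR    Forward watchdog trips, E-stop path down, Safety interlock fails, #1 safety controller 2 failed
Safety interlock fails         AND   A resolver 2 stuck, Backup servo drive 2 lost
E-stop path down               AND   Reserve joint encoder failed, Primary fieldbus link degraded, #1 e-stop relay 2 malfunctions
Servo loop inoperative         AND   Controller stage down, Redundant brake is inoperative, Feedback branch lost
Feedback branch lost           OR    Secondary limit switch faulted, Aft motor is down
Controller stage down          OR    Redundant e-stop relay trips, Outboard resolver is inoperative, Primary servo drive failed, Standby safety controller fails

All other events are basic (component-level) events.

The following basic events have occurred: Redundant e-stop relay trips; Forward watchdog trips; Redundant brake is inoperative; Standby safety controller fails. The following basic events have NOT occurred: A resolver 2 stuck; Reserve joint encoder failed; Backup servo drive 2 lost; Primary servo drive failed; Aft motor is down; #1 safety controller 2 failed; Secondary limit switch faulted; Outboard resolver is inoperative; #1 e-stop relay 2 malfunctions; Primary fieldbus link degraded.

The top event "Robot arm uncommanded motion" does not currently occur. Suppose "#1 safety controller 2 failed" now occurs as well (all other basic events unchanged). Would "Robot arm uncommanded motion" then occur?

Counterfactual: set "#1 safety controller 2 failed" to occurred.
Controller stage down [OR]: Redundant e-stop relay trips=occurs, Outboard resolver is inoperative=not, Primary servo drive failed=not, Standby safety controller fails=occurs → at least one input occurs → occurs.
Feedback branch lost [OR]: Secondary limit switch faulted=not, Aft motor is down=not → no input occurs → does not occur.
Servo loop inoperative [AND]: Controller stage down=occurs, Redundant brake is inoperative=occurs, Feedback branch lost=not → not all inputs occur → does not occur.
E-stop path down [AND]: Reserve joint encoder failed=not, Primary fieldbus link degraded=not, #1 e-stop relay 2 malfunctions=not → not all inputs occur → does not occur.
Safety interlock fails [AND]: A resolver 2 stuck=not, Backup servo drive 2 lost=not → not all inputs occur → does not occur.
Brake chain unavailable [OR]: Forward watchdog trips=occurs, E-stop path down=not, Safety interlock fails=not, #1 safety controller 2 failed=occurs → at least one input occurs → occurs.
Robot arm uncommanded motion [AND]: Servo loop inoperative=not, Brake chain unavailable=occurs → not all inputs occur → does not occur.

No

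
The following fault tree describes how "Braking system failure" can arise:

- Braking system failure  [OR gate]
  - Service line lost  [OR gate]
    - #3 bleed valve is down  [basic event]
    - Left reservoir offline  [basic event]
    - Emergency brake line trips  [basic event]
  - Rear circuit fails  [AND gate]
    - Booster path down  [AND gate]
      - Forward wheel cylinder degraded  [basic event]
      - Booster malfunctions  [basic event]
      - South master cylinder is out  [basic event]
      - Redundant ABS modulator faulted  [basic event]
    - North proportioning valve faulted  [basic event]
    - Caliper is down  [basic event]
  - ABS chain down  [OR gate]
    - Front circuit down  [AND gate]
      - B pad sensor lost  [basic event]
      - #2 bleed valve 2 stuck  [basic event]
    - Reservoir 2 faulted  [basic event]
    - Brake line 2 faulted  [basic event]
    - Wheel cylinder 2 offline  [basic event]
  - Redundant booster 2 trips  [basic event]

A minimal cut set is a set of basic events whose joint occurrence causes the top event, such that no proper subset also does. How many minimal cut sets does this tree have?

Service line lost [OR]: union of children's cut sets → 3 cut set(s).
Booster path down [AND]: one cut set from each child combined → 1 × 1 × 1 × 1 = 1 cut set(s).
Rear circuit fails [AND]: one cut set from each child combined → 1 × 1 × 1 = 1 cut set(s).
Front circuit down [AND]: one cut set from each child combined → 1 × 1 = 1 cut set(s).
ABS chain down [OR]: union of children's cut sets → 4 cut set(s).
Braking system failure [OR]: union of children's cut sets → 9 cut set(s).
Minimal cut sets: {#3 bleed valve is down}; {Left reservoir offline}; {Emergency brake line trips}; {Booster malfunctions, Caliper is down, Forward wheel cylinder degraded, North proportioning valve faulted, Redundant ABS modulator faulted, South master cylinder is out}; {#2 bleed valve 2 stuck, B pad sensor lost}; {Reservoir 2 faulted}; {Brake line 2 faulted}; {Wheel cylinder 2 offline}; {Redundant booster 2 trips}.

9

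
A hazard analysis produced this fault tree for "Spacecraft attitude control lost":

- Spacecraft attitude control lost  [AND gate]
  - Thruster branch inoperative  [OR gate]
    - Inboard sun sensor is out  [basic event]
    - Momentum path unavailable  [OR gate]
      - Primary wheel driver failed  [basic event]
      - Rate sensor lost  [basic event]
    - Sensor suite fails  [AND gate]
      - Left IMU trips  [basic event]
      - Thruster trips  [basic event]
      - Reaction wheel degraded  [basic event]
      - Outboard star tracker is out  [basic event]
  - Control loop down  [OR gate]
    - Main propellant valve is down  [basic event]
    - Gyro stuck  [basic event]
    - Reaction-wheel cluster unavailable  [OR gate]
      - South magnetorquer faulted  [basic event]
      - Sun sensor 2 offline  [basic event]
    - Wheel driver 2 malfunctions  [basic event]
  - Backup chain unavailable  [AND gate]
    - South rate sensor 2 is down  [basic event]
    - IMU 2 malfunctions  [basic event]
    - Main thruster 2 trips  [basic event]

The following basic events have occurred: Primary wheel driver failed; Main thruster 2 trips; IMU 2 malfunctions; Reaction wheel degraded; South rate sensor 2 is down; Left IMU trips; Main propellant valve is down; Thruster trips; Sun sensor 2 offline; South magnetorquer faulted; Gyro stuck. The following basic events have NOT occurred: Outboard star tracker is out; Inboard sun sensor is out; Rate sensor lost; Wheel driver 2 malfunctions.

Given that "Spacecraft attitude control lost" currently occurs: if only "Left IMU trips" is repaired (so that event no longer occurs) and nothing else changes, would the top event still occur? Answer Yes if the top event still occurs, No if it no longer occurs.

Counterfactual: set "Left IMU trips" to not occurred.
Momentum path unavailable [OR]: Primary wheel driver failed=occurs, Rate sensor lost=not → at least one input occurs → occurs.
Sensor suite fails [AND]: Left IMU trips=not, Thruster trips=occurs, Reaction wheel degraded=occurs, Outboard star tracker is out=not → not all inputs occur → does not occur.
Thruster branch inoperative [OR]: Inboard sun sensor is out=not, Momentum path unavailable=occurs, Sensor suite fails=not → at least one input occurs → occurs.
Reaction-wheel cluster unavailable [OR]: South magnetorquer faulted=occurs, Sun sensor 2 offline=occurs → at least one input occurs → occurs.
Control loop down [OR]: Main propellant valve is down=occurs, Gyro stuck=occurs, Reaction-wheel cluster unavailable=occurs, Wheel driver 2 malfunctions=not → at least one input occurs → occurs.
Backup chain unavailable [AND]: South rate sensor 2 is down=occurs, IMU 2 malfunctions=occurs, Main thruster 2 trips=occurs → all inputs occur → occurs.
Spacecraft attitude control lost [AND]: Thruster branch inoperative=occurs, Control loop down=occurs, Backup chain unavailable=occurs → all inputs occur → occurs.

Yes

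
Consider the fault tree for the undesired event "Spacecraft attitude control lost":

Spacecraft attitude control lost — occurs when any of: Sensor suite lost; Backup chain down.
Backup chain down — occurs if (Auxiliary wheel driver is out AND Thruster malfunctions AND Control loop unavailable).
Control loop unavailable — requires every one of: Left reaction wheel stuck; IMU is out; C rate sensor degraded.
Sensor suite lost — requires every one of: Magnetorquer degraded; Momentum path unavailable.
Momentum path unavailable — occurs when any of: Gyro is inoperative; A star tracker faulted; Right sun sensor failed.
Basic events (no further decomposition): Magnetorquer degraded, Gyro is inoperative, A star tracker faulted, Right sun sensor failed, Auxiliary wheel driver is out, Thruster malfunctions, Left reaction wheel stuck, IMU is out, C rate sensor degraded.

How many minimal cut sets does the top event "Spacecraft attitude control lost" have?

4

Momentum path unavailable [OR]: union of children's cut sets → 3 cut set(s).
Sensor suite lost [AND]: one cut set from each child combined → 1 × 3 = 3 cut set(s).
Control loop unavailable [AND]: one cut set from each child combined → 1 × 1 × 1 = 1 cut set(s).
Backup chain down [AND]: one cut set from each child combined → 1 × 1 × 1 = 1 cut set(s).
Spacecraft attitude control lost [OR]: union of children's cut sets → 4 cut set(s).
Minimal cut sets: {Gyro is inoperative, Magnetorquer degraded}; {A star tracker faulted, Magnetorquer degraded}; {Magnetorquer degraded, Right sun sensor failed}; {Auxiliary wheel driver is out, C rate sensor degraded, IMU is out, Left reaction wheel stuck, Thruster malfunctions}.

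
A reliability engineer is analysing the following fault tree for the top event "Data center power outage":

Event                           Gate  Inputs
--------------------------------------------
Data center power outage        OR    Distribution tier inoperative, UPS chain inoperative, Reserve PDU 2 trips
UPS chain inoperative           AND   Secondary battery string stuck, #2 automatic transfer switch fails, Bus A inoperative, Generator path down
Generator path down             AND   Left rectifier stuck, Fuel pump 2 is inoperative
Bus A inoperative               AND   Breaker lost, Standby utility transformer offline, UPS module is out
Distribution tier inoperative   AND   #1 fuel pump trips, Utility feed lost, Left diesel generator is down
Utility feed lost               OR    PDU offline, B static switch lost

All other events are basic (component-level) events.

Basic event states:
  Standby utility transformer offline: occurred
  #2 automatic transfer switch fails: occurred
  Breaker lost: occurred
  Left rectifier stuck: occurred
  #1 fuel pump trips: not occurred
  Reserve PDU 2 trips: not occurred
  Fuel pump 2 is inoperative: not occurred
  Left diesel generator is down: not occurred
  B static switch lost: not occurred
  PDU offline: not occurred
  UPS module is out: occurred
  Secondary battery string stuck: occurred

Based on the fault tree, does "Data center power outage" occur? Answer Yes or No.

No

Utility feed lost [OR]: PDU offline=not, B static switch lost=not → no input occurs → does not occur.
Distribution tier inoperative [AND]: #1 fuel pump trips=not, Utility feed lost=not, Left diesel generator is down=not → not all inputs occur → does not occur.
Bus A inoperative [AND]: Breaker lost=occurs, Standby utility transformer offline=occurs, UPS module is out=occurs → all inputs occur → occurs.
Generator path down [AND]: Left rectifier stuck=occurs, Fuel pump 2 is inoperative=not → not all inputs occur → does not occur.
UPS chain inoperative [AND]: Secondary battery string stuck=occurs, #2 automatic transfer switch fails=occurs, Bus A inoperative=occurs, Generator path down=not → not all inputs occur → does not occur.
Data center power outage [OR]: Distribution tier inoperative=not, UPS chain inoperative=not, Reserve PDU 2 trips=not → no input occurs → does not occur.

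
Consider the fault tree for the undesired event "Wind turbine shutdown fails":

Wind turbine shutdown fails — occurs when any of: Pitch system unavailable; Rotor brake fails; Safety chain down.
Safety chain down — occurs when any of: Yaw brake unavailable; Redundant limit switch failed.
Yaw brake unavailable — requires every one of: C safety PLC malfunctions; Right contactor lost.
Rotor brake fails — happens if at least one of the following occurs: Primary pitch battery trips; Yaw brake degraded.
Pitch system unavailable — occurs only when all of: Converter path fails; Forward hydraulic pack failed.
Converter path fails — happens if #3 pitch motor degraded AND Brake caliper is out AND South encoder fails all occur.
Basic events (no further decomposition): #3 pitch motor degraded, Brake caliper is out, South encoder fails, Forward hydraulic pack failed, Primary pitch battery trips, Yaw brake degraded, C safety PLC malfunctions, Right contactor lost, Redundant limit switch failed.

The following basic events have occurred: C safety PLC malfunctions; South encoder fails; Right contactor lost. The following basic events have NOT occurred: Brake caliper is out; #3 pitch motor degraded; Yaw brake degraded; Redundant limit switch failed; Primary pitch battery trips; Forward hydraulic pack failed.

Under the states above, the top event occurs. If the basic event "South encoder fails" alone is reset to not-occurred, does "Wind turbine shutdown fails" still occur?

Yes

Counterfactual: set "South encoder fails" to not occurred.
Converter path fails [AND]: #3 pitch motor degraded=not, Brake caliper is out=not, South encoder fails=not → not all inputs occur → does not occur.
Pitch system unavailable [AND]: Converter path fails=not, Forward hydraulic pack failed=not → not all inputs occur → does not occur.
Rotor brake fails [OR]: Primary pitch battery trips=not, Yaw brake degraded=not → no input occurs → does not occur.
Yaw brake unavailable [AND]: C safety PLC malfunctions=occurs, Right contactor lost=occurs → all inputs occur → occurs.
Safety chain down [OR]: Yaw brake unavailable=occurs, Redundant limit switch failed=not → at least one input occurs → occurs.
Wind turbine shutdown fails [OR]: Pitch system unavailable=not, Rotor brake fails=not, Safety chain down=occurs → at least one input occurs → occurs.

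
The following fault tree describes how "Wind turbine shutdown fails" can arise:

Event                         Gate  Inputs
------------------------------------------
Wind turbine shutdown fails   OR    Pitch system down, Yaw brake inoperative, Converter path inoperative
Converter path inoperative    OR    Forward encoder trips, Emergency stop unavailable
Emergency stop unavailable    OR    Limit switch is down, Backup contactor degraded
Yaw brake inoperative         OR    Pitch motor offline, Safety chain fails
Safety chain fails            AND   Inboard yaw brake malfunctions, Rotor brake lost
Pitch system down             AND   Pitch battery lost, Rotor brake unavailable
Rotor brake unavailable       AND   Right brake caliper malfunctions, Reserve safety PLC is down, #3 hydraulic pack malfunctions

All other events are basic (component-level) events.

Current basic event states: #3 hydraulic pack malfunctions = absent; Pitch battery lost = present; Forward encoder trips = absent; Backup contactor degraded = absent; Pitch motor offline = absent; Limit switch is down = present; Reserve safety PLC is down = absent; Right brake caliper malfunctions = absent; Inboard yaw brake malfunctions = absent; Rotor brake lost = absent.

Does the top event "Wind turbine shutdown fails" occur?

Yes

Rotor brake unavailable [AND]: Right brake caliper malfunctions=not, Reserve safety PLC is down=not, #3 hydraulic pack malfunctions=not → not all inputs occur → does not occur.
Pitch system down [AND]: Pitch battery lost=occurs, Rotor brake unavailable=not → not all inputs occur → does not occur.
Safety chain fails [AND]: Inboard yaw brake malfunctions=not, Rotor brake lost=not → not all inputs occur → does not occur.
Yaw brake inoperative [OR]: Pitch motor offline=not, Safety chain fails=not → no input occurs → does not occur.
Emergency stop unavailable [OR]: Limit switch is down=occurs, Backup contactor degraded=not → at least one input occurs → occurs.
Converter path inoperative [OR]: Forward encoder trips=not, Emergency stop unavailable=occurs → at least one input occurs → occurs.
Wind turbine shutdown fails [OR]: Pitch system down=not, Yaw brake inoperative=not, Converter path inoperative=occurs → at least one input occurs → occurs.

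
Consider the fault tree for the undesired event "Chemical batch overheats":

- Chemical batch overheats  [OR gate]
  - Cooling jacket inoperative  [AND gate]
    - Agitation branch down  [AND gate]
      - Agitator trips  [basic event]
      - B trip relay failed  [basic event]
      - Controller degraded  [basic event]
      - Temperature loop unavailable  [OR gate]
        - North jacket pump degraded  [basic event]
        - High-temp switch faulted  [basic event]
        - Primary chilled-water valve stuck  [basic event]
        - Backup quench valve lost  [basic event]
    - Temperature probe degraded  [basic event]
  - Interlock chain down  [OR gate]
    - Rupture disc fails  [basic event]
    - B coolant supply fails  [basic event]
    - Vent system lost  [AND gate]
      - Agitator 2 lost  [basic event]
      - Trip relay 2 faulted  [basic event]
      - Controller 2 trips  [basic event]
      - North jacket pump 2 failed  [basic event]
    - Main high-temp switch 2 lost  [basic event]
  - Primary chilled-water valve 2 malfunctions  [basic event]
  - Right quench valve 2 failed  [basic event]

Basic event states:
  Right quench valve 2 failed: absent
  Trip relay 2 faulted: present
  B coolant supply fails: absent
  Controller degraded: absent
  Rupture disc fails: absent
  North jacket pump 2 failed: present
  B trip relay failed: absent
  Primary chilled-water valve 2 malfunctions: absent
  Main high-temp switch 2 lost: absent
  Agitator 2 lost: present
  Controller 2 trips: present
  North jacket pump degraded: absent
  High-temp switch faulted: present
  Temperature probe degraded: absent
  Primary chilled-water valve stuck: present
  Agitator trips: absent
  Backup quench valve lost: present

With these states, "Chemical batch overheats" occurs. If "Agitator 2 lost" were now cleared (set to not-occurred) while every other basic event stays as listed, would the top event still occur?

No

Counterfactual: set "Agitator 2 lost" to not occurred.
Temperature loop unavailable [OR]: North jacket pump degraded=not, High-temp switch faulted=occurs, Primary chilled-water valve stuck=occurs, Backup quench valve lost=occurs → at least one input occurs → occurs.
Agitation branch down [AND]: Agitator trips=not, B trip relay failed=not, Controller degraded=not, Temperature loop unavailable=occurs → not all inputs occur → does not occur.
Cooling jacket inoperative [AND]: Agitation branch down=not, Temperature probe degraded=not → not all inputs occur → does not occur.
Vent system lost [AND]: Agitator 2 lost=not, Trip relay 2 faulted=occurs, Controller 2 trips=occurs, North jacket pump 2 failed=occurs → not all inputs occur → does not occur.
Interlock chain down [OR]: Rupture disc fails=not, B coolant supply fails=not, Vent system lost=not, Main high-temp switch 2 lost=not → no input occurs → does not occur.
Chemical batch overheats [OR]: Cooling jacket inoperative=not, Interlock chain down=not, Primary chilled-water valve 2 malfunctions=not, Right quench valve 2 failed=not → no input occurs → does not occur.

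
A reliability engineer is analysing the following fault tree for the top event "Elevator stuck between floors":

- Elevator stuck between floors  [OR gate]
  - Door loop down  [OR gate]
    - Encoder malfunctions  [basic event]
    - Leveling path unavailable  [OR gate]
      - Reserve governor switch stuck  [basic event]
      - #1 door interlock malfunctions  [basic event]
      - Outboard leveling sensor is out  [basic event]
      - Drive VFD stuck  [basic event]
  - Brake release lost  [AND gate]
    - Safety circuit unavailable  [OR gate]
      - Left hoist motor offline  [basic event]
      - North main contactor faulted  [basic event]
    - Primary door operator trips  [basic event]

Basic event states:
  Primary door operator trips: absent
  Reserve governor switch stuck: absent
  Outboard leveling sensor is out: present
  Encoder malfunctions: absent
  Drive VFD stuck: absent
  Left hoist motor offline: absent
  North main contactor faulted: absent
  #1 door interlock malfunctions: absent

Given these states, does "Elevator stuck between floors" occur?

Yes

Leveling path unavailable [OR]: Reserve governor switch stuck=not, #1 door interlock malfunctions=not, Outboard leveling sensor is out=occurs, Drive VFD stuck=not → at least one input occurs → occurs.
Door loop down [OR]: Encoder malfunctions=not, Leveling path unavailable=occurs → at least one input occurs → occurs.
Safety circuit unavailable [OR]: Left hoist motor offline=not, North main contactor faulted=not → no input occurs → does not occur.
Brake release lost [AND]: Safety circuit unavailable=not, Primary door operator trips=not → not all inputs occur → does not occur.
Elevator stuck between floors [OR]: Door loop down=occurs, Brake release lost=not → at least one input occurs → occurs.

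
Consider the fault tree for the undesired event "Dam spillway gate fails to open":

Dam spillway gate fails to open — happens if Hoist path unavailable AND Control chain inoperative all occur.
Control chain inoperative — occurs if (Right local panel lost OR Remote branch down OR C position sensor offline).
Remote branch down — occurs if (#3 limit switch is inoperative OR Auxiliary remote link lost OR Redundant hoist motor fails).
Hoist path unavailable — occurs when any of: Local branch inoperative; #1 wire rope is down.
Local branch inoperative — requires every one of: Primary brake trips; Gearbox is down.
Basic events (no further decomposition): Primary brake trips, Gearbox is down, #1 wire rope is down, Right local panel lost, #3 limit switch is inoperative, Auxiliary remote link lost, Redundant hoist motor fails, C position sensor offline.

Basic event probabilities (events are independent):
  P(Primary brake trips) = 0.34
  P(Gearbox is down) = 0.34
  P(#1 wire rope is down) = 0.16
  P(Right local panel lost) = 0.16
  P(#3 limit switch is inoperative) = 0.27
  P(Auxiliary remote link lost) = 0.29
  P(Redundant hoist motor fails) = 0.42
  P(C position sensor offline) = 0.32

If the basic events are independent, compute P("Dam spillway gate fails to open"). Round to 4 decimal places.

P(Local branch inoperative) [AND] = 0.34 × 0.34 = 0.115600
P(Hoist path unavailable) [OR] = 1 − (1−0.115600) × (1−0.16) = 0.257104
P(Remote branch down) [OR] = 1 − (1−0.27) × (1−0.29) × (1−0.42) = 0.699386
P(Control chain inoperative) [OR] = 1 − (1−0.16) × (1−0.699386) × (1−0.32) = 0.828289
P(Dam spillway gate fails to open) [AND] = 0.257104 × 0.828289 = 0.212956
Rounded to 4 decimal places: P(Dam spillway gate fails to open) ≈ 0.2130.

0.2130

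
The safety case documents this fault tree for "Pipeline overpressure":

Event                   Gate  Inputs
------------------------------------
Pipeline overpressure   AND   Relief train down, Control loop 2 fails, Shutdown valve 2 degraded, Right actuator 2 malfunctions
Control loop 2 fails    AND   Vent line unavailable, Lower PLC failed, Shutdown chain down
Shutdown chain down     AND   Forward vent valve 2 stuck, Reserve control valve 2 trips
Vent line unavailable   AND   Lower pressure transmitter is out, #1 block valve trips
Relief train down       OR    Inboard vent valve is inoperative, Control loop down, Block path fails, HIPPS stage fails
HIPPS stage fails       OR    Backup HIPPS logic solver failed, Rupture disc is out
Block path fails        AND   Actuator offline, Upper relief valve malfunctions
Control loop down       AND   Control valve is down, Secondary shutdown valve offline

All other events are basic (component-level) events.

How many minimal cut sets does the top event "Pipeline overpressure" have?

Control loop down [AND]: one cut set from each child combined → 1 × 1 = 1 cut set(s).
Block path fails [AND]: one cut set from each child combined → 1 × 1 = 1 cut set(s).
HIPPS stage fails [OR]: union of children's cut sets → 2 cut set(s).
Relief train down [OR]: union of children's cut sets → 5 cut set(s).
Vent line unavailable [AND]: one cut set from each child combined → 1 × 1 = 1 cut set(s).
Shutdown chain down [AND]: one cut set from each child combined → 1 × 1 = 1 cut set(s).
Control loop 2 fails [AND]: one cut set from each child combined → 1 × 1 × 1 = 1 cut set(s).
Pipeline overpressure [AND]: one cut set from each child combined → 5 × 1 × 1 × 1 = 5 cut set(s).
Minimal cut sets: {#1 block valve trips, Forward vent valve 2 stuck, Inboard vent valve is inoperative, Lower PLC failed, Lower pressure transmitter is out, Reserve control valve 2 trips, Right actuator 2 malfunctions, Shutdown valve 2 degraded}; {#1 block valve trips, Control valve is down, Forward vent valve 2 stuck, Lower PLC failed, Lower pressure transmitter is out, Reserve control valve 2 trips, Right actuator 2 malfunctions, Secondary shutdown valve offline, Shutdown valve 2 degraded}; {#1 block valve trips, Actuator offline, Forward vent valve 2 stuck, Lower PLC failed, Lower pressure transmitter is out, Reserve control valve 2 trips, Right actuator 2 malfunctions, Shutdown valve 2 degraded, Upper relief valve malfunctions}; {#1 block valve trips, Backup HIPPS logic solver failed, Forward vent valve 2 stuck, Lower PLC failed, Lower pressure transmitter is out, Reserve control valve 2 trips, Right actuator 2 malfunctions, Shutdown valve 2 degraded}; {#1 block valve trips, Forward vent valve 2 stuck, Lower PLC failed, Lower pressure transmitter is out, Reserve control valve 2 trips, Right actuator 2 malfunctions, Rupture disc is out, Shutdown valve 2 degraded}.

5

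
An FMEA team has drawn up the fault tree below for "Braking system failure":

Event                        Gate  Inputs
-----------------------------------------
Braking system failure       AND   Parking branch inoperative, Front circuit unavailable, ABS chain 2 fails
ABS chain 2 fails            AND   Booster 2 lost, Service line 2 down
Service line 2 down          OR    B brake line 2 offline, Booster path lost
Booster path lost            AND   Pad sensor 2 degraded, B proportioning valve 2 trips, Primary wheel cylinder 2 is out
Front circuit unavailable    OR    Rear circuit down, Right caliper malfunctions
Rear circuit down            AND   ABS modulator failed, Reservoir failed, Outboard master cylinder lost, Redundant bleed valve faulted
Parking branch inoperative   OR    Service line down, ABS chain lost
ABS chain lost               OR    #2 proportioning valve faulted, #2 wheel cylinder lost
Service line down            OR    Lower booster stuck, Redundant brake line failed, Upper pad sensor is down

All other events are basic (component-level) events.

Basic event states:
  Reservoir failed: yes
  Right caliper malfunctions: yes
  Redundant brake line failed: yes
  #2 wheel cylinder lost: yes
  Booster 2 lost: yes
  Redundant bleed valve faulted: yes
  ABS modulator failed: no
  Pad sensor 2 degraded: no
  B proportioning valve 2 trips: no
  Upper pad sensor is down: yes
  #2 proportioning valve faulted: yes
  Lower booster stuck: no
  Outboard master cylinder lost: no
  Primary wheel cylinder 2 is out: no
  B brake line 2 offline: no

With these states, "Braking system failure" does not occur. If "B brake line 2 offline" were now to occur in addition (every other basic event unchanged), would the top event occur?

Counterfactual: set "B brake line 2 offline" to occurred.
Service line down [OR]: Lower booster stuck=not, Redundant brake line failed=occurs, Upper pad sensor is down=occurs → at least one input occurs → occurs.
ABS chain lost [OR]: #2 proportioning valve faulted=occurs, #2 wheel cylinder lost=occurs → at least one input occurs → occurs.
Parking branch inoperative [OR]: Service line down=occurs, ABS chain lost=occurs → at least one input occurs → occurs.
Rear circuit down [AND]: ABS modulator failed=not, Reservoir failed=occurs, Outboard master cylinder lost=not, Redundant bleed valve faulted=occurs → not all inputs occur → does not occur.
Front circuit unavailable [OR]: Rear circuit down=not, Right caliper malfunctions=occurs → at least one input occurs → occurs.
Booster path lost [AND]: Pad sensor 2 degraded=not, B proportioning valve 2 trips=not, Primary wheel cylinder 2 is out=not → not all inputs occur → does not occur.
Service line 2 down [OR]: B brake line 2 offline=occurs, Booster path lost=not → at least one input occurs → occurs.
ABS chain 2 fails [AND]: Booster 2 lost=occurs, Service line 2 down=occurs → all inputs occur → occurs.
Braking system failure [AND]: Parking branch inoperative=occurs, Front circuit unavailable=occurs, ABS chain 2 fails=occurs → all inputs occur → occurs.

Yes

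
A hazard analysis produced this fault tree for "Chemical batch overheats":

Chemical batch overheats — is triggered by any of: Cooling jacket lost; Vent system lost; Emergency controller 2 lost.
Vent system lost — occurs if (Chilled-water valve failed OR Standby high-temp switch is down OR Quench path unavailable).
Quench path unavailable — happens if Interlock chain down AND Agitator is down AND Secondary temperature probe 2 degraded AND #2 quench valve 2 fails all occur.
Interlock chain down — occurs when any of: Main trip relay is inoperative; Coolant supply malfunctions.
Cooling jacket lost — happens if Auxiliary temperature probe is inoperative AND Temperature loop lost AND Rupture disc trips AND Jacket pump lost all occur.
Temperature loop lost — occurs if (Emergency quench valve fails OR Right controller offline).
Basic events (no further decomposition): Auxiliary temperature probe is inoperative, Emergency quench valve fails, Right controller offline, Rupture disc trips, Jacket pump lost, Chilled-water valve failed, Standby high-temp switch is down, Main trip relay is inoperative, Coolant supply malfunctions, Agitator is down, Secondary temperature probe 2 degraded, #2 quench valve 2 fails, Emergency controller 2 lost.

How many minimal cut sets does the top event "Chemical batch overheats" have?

Temperature loop lost [OR]: union of children's cut sets → 2 cut set(s).
Cooling jacket lost [AND]: one cut set from each child combined → 1 × 2 × 1 × 1 = 2 cut set(s).
Interlock chain down [OR]: union of children's cut sets → 2 cut set(s).
Quench path unavailable [AND]: one cut set from each child combined → 2 × 1 × 1 × 1 = 2 cut set(s).
Vent system lost [OR]: union of children's cut sets → 4 cut set(s).
Chemical batch overheats [OR]: union of children's cut sets → 7 cut set(s).
Minimal cut sets: {Auxiliary temperature probe is inoperative, Emergency quench valve fails, Jacket pump lost, Rupture disc trips}; {Auxiliary temperature probe is inoperative, Jacket pump lost, Right controller offline, Rupture disc trips}; {Chilled-water valve failed}; {Standby high-temp switch is down}; {#2 quench valve 2 fails, Agitator is down, Main trip relay is inoperative, Secondary temperature probe 2 degraded}; {#2 quench valve 2 fails, Agitator is down, Coolant supply malfunctions, Secondary temperature probe 2 degraded}; {Emergency controller 2 lost}.

7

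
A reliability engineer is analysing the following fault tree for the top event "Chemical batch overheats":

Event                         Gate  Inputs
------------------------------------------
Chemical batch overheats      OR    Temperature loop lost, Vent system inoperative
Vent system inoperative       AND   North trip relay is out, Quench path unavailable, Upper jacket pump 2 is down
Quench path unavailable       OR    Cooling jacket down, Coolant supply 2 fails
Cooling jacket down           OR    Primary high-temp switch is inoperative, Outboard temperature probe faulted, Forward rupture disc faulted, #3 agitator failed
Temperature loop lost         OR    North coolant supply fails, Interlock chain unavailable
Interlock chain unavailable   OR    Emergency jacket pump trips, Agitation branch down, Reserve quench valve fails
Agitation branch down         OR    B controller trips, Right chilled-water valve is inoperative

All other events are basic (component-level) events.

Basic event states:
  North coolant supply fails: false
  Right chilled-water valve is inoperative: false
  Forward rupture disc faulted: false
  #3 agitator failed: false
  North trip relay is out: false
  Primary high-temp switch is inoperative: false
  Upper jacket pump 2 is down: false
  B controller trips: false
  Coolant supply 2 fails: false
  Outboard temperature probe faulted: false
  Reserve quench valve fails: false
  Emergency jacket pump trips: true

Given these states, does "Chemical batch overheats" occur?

Yes

Agitation branch down [OR]: B controller trips=not, Right chilled-water valve is inoperative=not → no input occurs → does not occur.
Interlock chain unavailable [OR]: Emergency jacket pump trips=occurs, Agitation branch down=not, Reserve quench valve fails=not → at least one input occurs → occurs.
Temperature loop lost [OR]: North coolant supply fails=not, Interlock chain unavailable=occurs → at least one input occurs → occurs.
Cooling jacket down [OR]: Primary high-temp switch is inoperative=not, Outboard temperature probe faulted=not, Forward rupture disc faulted=not, #3 agitator failed=not → no input occurs → does not occur.
Quench path unavailable [OR]: Cooling jacket down=not, Coolant supply 2 fails=not → no input occurs → does not occur.
Vent system inoperative [AND]: North trip relay is out=not, Quench path unavailable=not, Upper jacket pump 2 is down=not → not all inputs occur → does not occur.
Chemical batch overheats [OR]: Temperature loop lost=occurs, Vent system inoperative=not → at least one input occurs → occurs.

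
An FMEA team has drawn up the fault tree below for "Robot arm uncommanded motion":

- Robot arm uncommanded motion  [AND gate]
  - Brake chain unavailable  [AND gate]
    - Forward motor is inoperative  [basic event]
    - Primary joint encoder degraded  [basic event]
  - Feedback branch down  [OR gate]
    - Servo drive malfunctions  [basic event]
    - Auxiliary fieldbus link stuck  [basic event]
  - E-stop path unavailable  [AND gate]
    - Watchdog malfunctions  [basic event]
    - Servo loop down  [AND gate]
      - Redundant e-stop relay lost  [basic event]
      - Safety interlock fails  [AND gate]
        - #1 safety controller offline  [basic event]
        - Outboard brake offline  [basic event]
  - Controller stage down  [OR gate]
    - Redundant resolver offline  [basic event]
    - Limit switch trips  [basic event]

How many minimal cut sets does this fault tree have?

4

Brake chain unavailable [AND]: one cut set from each child combined → 1 × 1 = 1 cut set(s).
Feedback branch down [OR]: union of children's cut sets → 2 cut set(s).
Safety interlock fails [AND]: one cut set from each child combined → 1 × 1 = 1 cut set(s).
Servo loop down [AND]: one cut set from each child combined → 1 × 1 = 1 cut set(s).
E-stop path unavailable [AND]: one cut set from each child combined → 1 × 1 = 1 cut set(s).
Controller stage down [OR]: union of children's cut sets → 2 cut set(s).
Robot arm uncommanded motion [AND]: one cut set from each child combined → 1 × 2 × 1 × 2 = 4 cut set(s).
Minimal cut sets: {#1 safety controller offline, Forward motor is inoperative, Outboard brake offline, Primary joint encoder degraded, Redundant e-stop relay lost, Redundant resolver offline, Servo drive malfunctions, Watchdog malfunctions}; {#1 safety controller offline, Forward motor is inoperative, Limit switch trips, Outboard brake offline, Primary joint encoder degraded, Redundant e-stop relay lost, Servo drive malfunctions, Watchdog malfunctions}; {#1 safety controller offline, Auxiliary fieldbus link stuck, Forward motor is inoperative, Outboard brake offline, Primary joint encoder degraded, Redundant e-stop relay lost, Redundant resolver offline, Watchdog malfunctions}; {#1 safety controller offline, Auxiliary fieldbus link stuck, Forward motor is inoperative, Limit switch trips, Outboard brake offline, Primary joint encoder degraded, Redundant e-stop relay lost, Watchdog malfunctions}.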